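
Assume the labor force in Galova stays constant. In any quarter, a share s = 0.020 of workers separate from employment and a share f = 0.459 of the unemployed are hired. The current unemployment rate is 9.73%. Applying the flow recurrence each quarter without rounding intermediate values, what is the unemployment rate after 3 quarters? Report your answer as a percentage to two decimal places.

Unemployment rate after three quarters ≈ 4.96%.

With a fixed labor force, u_{t+1} = u_t + s·(1−u_t) − f·u_t = u_t·(1−s−f) + s.
Here 1−s−f = 0.521 and s = 0.020.
u_1 = 0.097300 × 0.521 + 0.020 = 0.070693.
u_2 = 0.070693 × 0.521 + 0.020 = 0.056831.
u_3 = 0.056831 × 0.521 + 0.020 = 0.049609.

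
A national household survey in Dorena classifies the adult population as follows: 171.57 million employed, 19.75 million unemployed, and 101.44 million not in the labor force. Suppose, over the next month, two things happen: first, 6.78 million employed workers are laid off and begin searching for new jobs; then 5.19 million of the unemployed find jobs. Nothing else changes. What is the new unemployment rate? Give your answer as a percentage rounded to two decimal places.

New unemployment rate ≈ 11.15%.

Initially, labor force = 171.57 + 19.75 = 191.32 million, so u = 19.75/191.32 = 10.32%.
After the first change, employed falls and unemployed rises by 6.78; labor force unchanged → E = 164.79, U = 26.53, labor force = 191.32 million.
After the second change, unemployed falls and employed rises by 5.19; labor force unchanged → E = 169.98, U = 21.34, labor force = 191.32 million.
New unemployment rate = 21.34 / 191.32 = 11.15%.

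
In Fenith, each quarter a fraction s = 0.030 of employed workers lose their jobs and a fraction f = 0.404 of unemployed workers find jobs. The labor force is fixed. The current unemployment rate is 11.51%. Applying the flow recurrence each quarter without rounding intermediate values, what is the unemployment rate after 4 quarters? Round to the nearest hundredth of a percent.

Unemployment rate after four quarters ≈ 7.38%.

With a fixed labor force, u_{t+1} = u_t + s·(1−u_t) − f·u_t = u_t·(1−s−f) + s.
Here 1−s−f = 0.566 and s = 0.030.
u_1 = 0.115100 × 0.566 + 0.030 = 0.095147.
u_2 = 0.095147 × 0.566 + 0.030 = 0.083853.
u_3 = 0.083853 × 0.566 + 0.030 = 0.077461.
u_4 = 0.077461 × 0.566 + 0.030 = 0.073843.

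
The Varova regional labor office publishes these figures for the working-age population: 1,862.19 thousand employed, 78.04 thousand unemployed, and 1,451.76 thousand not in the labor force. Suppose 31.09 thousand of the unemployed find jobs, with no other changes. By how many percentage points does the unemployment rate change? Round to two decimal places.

Initially, labor force = 1,862.19 + 78.04 = 1,940.23 thousand, so u = 78.04/1,940.23 = 4.02%.
After the change, unemployed falls and employed rises by 31.09; labor force unchanged → E = 1,893.28, U = 46.95, labor force = 1,940.23 thousand.
New unemployment rate = 46.95 / 1,940.23 = 2.42%.
Change = 2.42% − 4.02% = −1.60 percentage points.

The unemployment rate changes by −1.60 percentage points.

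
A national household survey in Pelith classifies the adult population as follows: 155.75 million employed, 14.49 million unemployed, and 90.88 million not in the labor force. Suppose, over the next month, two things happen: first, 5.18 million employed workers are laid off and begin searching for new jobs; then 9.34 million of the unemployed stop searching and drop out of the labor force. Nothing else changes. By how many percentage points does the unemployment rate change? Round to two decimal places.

The unemployment rate changes by −2.09 percentage points.

Initially, labor force = 155.75 + 14.49 = 170.24 million, so u = 14.49/170.24 = 8.51%.
After the first change, employed falls and unemployed rises by 5.18; labor force unchanged → E = 150.57, U = 19.67, labor force = 170.24 million.
After the second change, unemployed and labor force both fall by 9.34 → E = 150.57, U = 10.33, labor force = 160.90 million.
New unemployment rate = 10.33 / 160.90 = 6.42%.
Change = 6.42% − 8.51% = −2.09 percentage points.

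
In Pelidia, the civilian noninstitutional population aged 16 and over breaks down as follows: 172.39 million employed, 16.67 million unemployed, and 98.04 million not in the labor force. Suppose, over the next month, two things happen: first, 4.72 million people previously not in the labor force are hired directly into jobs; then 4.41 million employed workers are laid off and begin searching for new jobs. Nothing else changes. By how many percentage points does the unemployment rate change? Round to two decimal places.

The unemployment rate changes by +2.06 percentage points.

Initially, labor force = 172.39 + 16.67 = 189.06 million, so u = 16.67/189.06 = 8.82%.
After the first change, employed and labor force both rise by 4.72; unemployed unchanged → E = 177.11, U = 16.67, labor force = 193.78 million.
After the second change, employed falls and unemployed rises by 4.41; labor force unchanged → E = 172.70, U = 21.08, labor force = 193.78 million.
New unemployment rate = 21.08 / 193.78 = 10.88%.
Change = 10.88% − 8.82% = +2.06 percentage points.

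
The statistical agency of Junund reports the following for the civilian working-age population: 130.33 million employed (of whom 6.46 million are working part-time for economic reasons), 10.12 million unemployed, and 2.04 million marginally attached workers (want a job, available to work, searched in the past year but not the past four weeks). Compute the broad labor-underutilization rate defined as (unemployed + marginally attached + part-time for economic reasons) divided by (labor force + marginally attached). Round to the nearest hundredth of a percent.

Labor force = 130.33 + 10.12 = 140.45 million.
Numerator = 10.12 + 2.04 + 6.46 = 18.62 million.
Denominator = 140.45 + 2.04 = 142.49 million.
Broad rate = 18.62 / 142.49 = 13.07%.

Broad underutilization rate ≈ 13.07%.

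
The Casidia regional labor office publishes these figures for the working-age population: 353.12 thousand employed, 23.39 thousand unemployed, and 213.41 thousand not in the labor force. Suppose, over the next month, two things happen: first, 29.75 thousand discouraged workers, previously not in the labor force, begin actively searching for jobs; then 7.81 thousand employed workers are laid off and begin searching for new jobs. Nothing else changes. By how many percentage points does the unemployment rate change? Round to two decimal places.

The unemployment rate changes by +8.79 percentage points.

Initially, labor force = 353.12 + 23.39 = 376.51 thousand, so u = 23.39/376.51 = 6.21%.
After the first change, unemployed and labor force both rise by 29.75 → E = 353.12, U = 53.14, labor force = 406.26 thousand.
After the second change, employed falls and unemployed rises by 7.81; labor force unchanged → E = 345.31, U = 60.95, labor force = 406.26 thousand.
New unemployment rate = 60.95 / 406.26 = 15.00%.
Change = 15.00% − 6.21% = +8.79 percentage points.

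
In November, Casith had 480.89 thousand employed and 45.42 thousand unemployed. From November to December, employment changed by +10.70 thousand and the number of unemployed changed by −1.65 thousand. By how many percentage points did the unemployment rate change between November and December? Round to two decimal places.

November: labor force = 480.89 + 45.42 = 526.31; u = 45.42/526.31 = 8.63%.
December: labor force = 491.59 + 43.77 = 535.36; u = 43.77/535.36 = 8.18%.
Change = 8.18% − 8.63% = −0.45 pp.

The unemployment rate changed by −0.45 percentage points.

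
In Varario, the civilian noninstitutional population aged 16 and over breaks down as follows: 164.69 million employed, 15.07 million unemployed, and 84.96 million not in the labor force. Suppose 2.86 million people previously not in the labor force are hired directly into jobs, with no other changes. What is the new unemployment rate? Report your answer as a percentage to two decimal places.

New unemployment rate ≈ 8.25%.

Initially, labor force = 164.69 + 15.07 = 179.76 million, so u = 15.07/179.76 = 8.38%.
After the change, employed and labor force both rise by 2.86; unemployed unchanged → E = 167.55, U = 15.07, labor force = 182.62 million.
New unemployment rate = 15.07 / 182.62 = 8.25%.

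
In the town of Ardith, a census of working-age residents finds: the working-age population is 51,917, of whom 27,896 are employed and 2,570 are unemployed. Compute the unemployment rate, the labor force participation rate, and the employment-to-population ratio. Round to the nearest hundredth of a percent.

Unemployment rate ≈ 8.44%; labor force participation rate ≈ 58.68%; employment-population ratio ≈ 53.73%.

Labor force = employed + unemployed = 27,896 + 2,570 = 30,466.
Unemployment rate = 2,570 / 30,466 = 8.44%.
Labor force participation rate = 30,466 / 51,917 = 58.68%.
Employment-population ratio = 27,896 / 51,917 = 53.73%.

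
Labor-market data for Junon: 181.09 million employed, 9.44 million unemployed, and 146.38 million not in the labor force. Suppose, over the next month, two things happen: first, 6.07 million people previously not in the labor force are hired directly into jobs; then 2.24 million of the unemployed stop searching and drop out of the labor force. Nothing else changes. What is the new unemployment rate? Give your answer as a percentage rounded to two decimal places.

New unemployment rate ≈ 3.70%.

Initially, labor force = 181.09 + 9.44 = 190.53 million, so u = 9.44/190.53 = 4.95%.
After the first change, employed and labor force both rise by 6.07; unemployed unchanged → E = 187.16, U = 9.44, labor force = 196.60 million.
After the second change, unemployed and labor force both fall by 2.24 → E = 187.16, U = 7.20, labor force = 194.36 million.
New unemployment rate = 7.20 / 194.36 = 3.70%.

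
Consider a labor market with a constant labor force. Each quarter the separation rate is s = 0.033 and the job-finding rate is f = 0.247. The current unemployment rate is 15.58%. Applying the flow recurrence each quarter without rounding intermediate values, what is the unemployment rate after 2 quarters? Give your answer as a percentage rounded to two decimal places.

Unemployment rate after two quarters ≈ 13.75%.

With a fixed labor force, u_{t+1} = u_t + s·(1−u_t) − f·u_t = u_t·(1−s−f) + s.
Here 1−s−f = 0.720 and s = 0.033.
u_1 = 0.155800 × 0.720 + 0.033 = 0.145176.
u_2 = 0.145176 × 0.720 + 0.033 = 0.137527.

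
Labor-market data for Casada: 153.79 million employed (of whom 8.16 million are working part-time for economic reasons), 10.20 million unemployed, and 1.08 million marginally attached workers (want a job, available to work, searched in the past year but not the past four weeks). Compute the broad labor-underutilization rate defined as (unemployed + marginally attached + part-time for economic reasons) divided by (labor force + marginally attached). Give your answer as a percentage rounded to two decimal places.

Labor force = 153.79 + 10.20 = 163.99 million.
Numerator = 10.20 + 1.08 + 8.16 = 19.44 million.
Denominator = 163.99 + 1.08 = 165.07 million.
Broad rate = 19.44 / 165.07 = 11.78%.

Broad underutilization rate ≈ 11.78%.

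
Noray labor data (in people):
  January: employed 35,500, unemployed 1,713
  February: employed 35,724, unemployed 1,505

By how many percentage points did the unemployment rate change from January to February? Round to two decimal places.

January: labor force = 35,500 + 1,713 = 37,213; u = 1,713/37,213 = 4.60%.
February: labor force = 35,724 + 1,505 = 37,229; u = 1,505/37,229 = 4.04%.
Change = 4.04% − 4.60% = −0.56 pp.

The unemployment rate changed by −0.56 percentage points.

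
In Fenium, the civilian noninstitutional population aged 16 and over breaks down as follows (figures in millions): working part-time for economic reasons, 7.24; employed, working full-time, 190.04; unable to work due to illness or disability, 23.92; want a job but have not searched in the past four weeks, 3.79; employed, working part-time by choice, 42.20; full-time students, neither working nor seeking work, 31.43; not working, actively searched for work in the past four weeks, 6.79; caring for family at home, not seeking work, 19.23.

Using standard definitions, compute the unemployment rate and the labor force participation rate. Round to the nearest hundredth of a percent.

Unemployment rate ≈ 2.76%; labor force participation rate ≈ 75.86%.

Employed = 7.24 + 190.04 + 42.20 = 239.48 million (anyone who worked, including part-time for economic reasons, counts as employed).
Unemployed = 6.79 million.
Labor force = 239.48 + 6.79 = 246.27 million.
Not in labor force = 23.92 + 3.79 + 31.43 + 19.23 = 78.37 million (those not working and not actively searching are outside the labor force — including those who want a job but have given up searching).
Civilian working-age population = 246.27 + 78.37 = 324.64 million.
Unemployment rate = 6.79 / 246.27 = 2.76%.
Labor force participation rate = 246.27 / 324.64 = 75.86%.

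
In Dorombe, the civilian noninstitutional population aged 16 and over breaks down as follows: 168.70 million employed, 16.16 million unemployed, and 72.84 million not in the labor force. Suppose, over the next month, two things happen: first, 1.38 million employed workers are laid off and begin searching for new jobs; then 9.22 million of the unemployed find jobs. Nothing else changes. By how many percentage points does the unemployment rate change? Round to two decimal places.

The unemployment rate changes by −4.24 percentage points.

Initially, labor force = 168.70 + 16.16 = 184.86 million, so u = 16.16/184.86 = 8.74%.
After the first change, employed falls and unemployed rises by 1.38; labor force unchanged → E = 167.32, U = 17.54, labor force = 184.86 million.
After the second change, unemployed falls and employed rises by 9.22; labor force unchanged → E = 176.54, U = 8.32, labor force = 184.86 million.
New unemployment rate = 8.32 / 184.86 = 4.50%.
Change = 4.50% − 8.74% = −4.24 percentage points.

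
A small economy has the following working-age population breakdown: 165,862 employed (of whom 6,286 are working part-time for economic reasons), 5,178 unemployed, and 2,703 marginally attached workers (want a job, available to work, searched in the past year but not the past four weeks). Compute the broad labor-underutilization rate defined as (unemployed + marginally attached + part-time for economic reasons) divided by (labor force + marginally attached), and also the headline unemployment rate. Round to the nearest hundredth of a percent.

Broad underutilization rate ≈ 8.15%; headline unemployment rate ≈ 3.03%.

Labor force = 165,862 + 5,178 = 171,040.
Numerator = 5,178 + 2,703 + 6,286 = 14,167.
Denominator = 171,040 + 2,703 = 173,743.
Broad rate = 14,167 / 173,743 = 8.15%.
Headline unemployment rate = 5,178 / 171,040 = 3.03%.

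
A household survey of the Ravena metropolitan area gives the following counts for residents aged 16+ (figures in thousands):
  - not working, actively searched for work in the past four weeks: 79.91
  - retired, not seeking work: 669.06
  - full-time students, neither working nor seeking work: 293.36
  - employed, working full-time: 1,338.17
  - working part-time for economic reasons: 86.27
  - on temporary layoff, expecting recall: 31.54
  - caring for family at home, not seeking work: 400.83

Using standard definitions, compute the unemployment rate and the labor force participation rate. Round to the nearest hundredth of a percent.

Unemployment rate ≈ 7.26%; labor force participation rate ≈ 52.98%.

Employed = 1,338.17 + 86.27 = 1,424.44 thousand (anyone who worked, including part-time for economic reasons, counts as employed).
Unemployed = 79.91 + 31.54 = 111.45 thousand (jobless and actively searching, or on temporary layoff).
Labor force = 1,424.44 + 111.45 = 1,535.89 thousand.
Not in labor force = 669.06 + 293.36 + 400.83 = 1,363.25 thousand (those not working and not actively searching are outside the labor force).
Civilian working-age population = 1,535.89 + 1,363.25 = 2,899.14 thousand.
Unemployment rate = 111.45 / 1,535.89 = 7.26%.
Labor force participation rate = 1,535.89 / 2,899.14 = 52.98%.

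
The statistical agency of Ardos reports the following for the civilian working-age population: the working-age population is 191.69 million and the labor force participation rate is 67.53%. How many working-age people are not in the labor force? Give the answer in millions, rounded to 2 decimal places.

Share not in the labor force = 1 − 0.6753 = 0.3247.
Not in labor force = 0.3247 × 191.69 ≈ 62.24 million.

About 62.24 million are not in the labor force.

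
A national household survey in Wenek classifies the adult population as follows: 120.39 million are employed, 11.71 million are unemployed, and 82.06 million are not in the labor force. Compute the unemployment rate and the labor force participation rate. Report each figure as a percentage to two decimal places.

Unemployment rate ≈ 8.86%; labor force participation rate ≈ 61.68%.

Labor force = employed + unemployed = 120.39 + 11.71 = 132.10 million.
Working-age population = 132.10 + 82.06 = 214.16 million.
Unemployment rate = 11.71 / 132.10 = 8.86%.
Labor force participation rate = 132.10 / 214.16 = 61.68%.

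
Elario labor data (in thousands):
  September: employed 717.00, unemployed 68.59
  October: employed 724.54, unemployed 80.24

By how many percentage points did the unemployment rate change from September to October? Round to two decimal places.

The unemployment rate changed by +1.24 percentage points.

September: labor force = 717.00 + 68.59 = 785.59; u = 68.59/785.59 = 8.73%.
October: labor force = 724.54 + 80.24 = 804.78; u = 80.24/804.78 = 9.97%.
Change = 9.97% − 8.73% = +1.24 pp.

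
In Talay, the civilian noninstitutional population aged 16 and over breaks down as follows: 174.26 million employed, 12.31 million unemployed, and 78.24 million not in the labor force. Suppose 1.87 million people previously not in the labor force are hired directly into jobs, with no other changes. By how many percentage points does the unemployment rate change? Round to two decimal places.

The unemployment rate changes by −0.07 percentage points.

Initially, labor force = 174.26 + 12.31 = 186.57 million, so u = 12.31/186.57 = 6.60%.
After the change, employed and labor force both rise by 1.87; unemployed unchanged → E = 176.13, U = 12.31, labor force = 188.44 million.
New unemployment rate = 12.31 / 188.44 = 6.53%.
Change = 6.53% − 6.60% = −0.07 percentage points.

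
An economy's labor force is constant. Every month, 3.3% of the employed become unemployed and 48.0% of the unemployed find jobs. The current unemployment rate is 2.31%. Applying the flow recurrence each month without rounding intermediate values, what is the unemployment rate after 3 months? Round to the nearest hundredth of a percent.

Unemployment rate after three months ≈ 5.96%.

With a fixed labor force, u_{t+1} = u_t + s·(1−u_t) − f·u_t = u_t·(1−s−f) + s.
Here 1−s−f = 0.487 and s = 0.033.
u_1 = 0.023100 × 0.487 + 0.033 = 0.044250.
u_2 = 0.044250 × 0.487 + 0.033 = 0.054550.
u_3 = 0.054550 × 0.487 + 0.033 = 0.059566.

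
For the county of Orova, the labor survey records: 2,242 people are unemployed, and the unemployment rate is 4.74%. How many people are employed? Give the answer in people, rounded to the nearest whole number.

Labor force = U / u = 2,242 / 0.0474 ≈ 47,300.
Employed = labor force − unemployed = 47,300 − 2,242 = 45,058.

About 45,058 are employed.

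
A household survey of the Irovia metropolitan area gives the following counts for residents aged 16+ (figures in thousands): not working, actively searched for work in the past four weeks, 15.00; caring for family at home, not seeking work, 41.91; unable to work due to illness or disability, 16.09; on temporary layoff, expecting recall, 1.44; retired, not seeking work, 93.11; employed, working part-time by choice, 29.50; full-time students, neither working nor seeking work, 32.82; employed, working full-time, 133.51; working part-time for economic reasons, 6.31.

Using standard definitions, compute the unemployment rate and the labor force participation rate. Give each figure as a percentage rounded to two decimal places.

Employed = 29.50 + 133.51 + 6.31 = 169.32 thousand (anyone who worked, including part-time for economic reasons, counts as employed).
Unemployed = 15.00 + 1.44 = 16.44 thousand (jobless and actively searching, or on temporary layoff).
Labor force = 169.32 + 16.44 = 185.76 thousand.
Not in labor force = 41.91 + 16.09 + 93.11 + 32.82 = 183.93 thousand (those not working and not actively searching are outside the labor force).
Civilian working-age population = 185.76 + 183.93 = 369.69 thousand.
Unemployment rate = 16.44 / 185.76 = 8.85%.
Labor force participation rate = 185.76 / 369.69 = 50.25%.

Unemployment rate ≈ 8.85%; labor force participation rate ≈ 50.25%.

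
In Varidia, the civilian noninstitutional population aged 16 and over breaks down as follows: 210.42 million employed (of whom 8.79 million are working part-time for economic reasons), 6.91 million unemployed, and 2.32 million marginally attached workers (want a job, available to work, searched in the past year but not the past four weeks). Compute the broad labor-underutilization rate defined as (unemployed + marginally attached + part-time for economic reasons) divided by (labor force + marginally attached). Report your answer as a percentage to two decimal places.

Broad underutilization rate ≈ 8.20%.

Labor force = 210.42 + 6.91 = 217.33 million.
Numerator = 6.91 + 2.32 + 8.79 = 18.02 million.
Denominator = 217.33 + 2.32 = 219.65 million.
Broad rate = 18.02 / 219.65 = 8.20%.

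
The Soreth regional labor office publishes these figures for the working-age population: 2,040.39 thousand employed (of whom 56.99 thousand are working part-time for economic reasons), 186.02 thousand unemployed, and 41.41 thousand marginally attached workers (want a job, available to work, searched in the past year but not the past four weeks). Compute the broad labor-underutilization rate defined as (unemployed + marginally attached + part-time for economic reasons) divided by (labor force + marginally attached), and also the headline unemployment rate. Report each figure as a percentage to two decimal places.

Broad underutilization rate ≈ 12.54%; headline unemployment rate ≈ 8.36%.

Labor force = 2,040.39 + 186.02 = 2,226.41 thousand.
Numerator = 186.02 + 41.41 + 56.99 = 284.42 thousand.
Denominator = 2,226.41 + 41.41 = 2,267.82 thousand.
Broad rate = 284.42 / 2,267.82 = 12.54%.
Headline unemployment rate = 186.02 / 2,226.41 = 8.36%.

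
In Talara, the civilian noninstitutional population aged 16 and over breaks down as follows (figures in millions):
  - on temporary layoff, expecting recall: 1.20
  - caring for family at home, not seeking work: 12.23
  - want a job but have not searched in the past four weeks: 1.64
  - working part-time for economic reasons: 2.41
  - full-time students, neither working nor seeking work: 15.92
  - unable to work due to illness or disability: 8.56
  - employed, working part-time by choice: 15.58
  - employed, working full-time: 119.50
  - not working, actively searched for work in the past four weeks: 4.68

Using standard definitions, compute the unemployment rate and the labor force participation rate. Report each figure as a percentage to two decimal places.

Employed = 2.41 + 15.58 + 119.50 = 137.49 million (anyone who worked, including part-time for economic reasons, counts as employed).
Unemployed = 1.20 + 4.68 = 5.88 million (jobless and actively searching, or on temporary layoff).
Labor force = 137.49 + 5.88 = 143.37 million.
Not in labor force = 12.23 + 1.64 + 15.92 + 8.56 = 38.35 million (those not working and not actively searching are outside the labor force — including those who want a job but have given up searching).
Civilian working-age population = 143.37 + 38.35 = 181.72 million.
Unemployment rate = 5.88 / 143.37 = 4.10%.
Labor force participation rate = 143.37 / 181.72 = 78.90%.

Unemployment rate ≈ 4.10%; labor force participation rate ≈ 78.90%.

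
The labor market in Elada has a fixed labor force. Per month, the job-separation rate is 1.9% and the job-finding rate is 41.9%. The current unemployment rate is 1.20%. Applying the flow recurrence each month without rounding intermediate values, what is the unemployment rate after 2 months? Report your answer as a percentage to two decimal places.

Unemployment rate after two months ≈ 3.35%.

With a fixed labor force, u_{t+1} = u_t + s·(1−u_t) − f·u_t = u_t·(1−s−f) + s.
Here 1−s−f = 0.562 and s = 0.019.
u_1 = 0.012000 × 0.562 + 0.019 = 0.025744.
u_2 = 0.025744 × 0.562 + 0.019 = 0.033468.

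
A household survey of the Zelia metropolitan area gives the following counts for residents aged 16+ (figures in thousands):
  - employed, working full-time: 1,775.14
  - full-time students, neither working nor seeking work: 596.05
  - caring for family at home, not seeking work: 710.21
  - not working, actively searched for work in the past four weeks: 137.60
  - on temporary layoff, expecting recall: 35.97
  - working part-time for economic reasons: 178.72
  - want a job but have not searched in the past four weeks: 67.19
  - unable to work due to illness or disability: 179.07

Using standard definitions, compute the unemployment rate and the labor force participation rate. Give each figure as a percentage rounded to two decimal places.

Unemployment rate ≈ 8.16%; labor force participation rate ≈ 57.81%.

Employed = 1,775.14 + 178.72 = 1,953.86 thousand (anyone who worked, including part-time for economic reasons, counts as employed).
Unemployed = 137.60 + 35.97 = 173.57 thousand (jobless and actively searching, or on temporary layoff).
Labor force = 1,953.86 + 173.57 = 2,127.43 thousand.
Not in labor force = 596.05 + 710.21 + 67.19 + 179.07 = 1,552.52 thousand (those not working and not actively searching are outside the labor force — including those who want a job but have given up searching).
Civilian working-age population = 2,127.43 + 1,552.52 = 3,679.95 thousand.
Unemployment rate = 173.57 / 2,127.43 = 8.16%.
Labor force participation rate = 2,127.43 / 3,679.95 = 57.81%.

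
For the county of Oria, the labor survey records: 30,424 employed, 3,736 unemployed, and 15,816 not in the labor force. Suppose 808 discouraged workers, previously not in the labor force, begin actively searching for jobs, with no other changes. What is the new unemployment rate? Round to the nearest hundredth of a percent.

Initially, labor force = 30,424 + 3,736 = 34,160, so u = 3,736/34,160 = 10.94%.
After the change, unemployed and labor force both rise by 808 → E = 30,424, U = 4,544, labor force = 34,968.
New unemployment rate = 4,544 / 34,968 = 12.99%.

New unemployment rate ≈ 12.99%.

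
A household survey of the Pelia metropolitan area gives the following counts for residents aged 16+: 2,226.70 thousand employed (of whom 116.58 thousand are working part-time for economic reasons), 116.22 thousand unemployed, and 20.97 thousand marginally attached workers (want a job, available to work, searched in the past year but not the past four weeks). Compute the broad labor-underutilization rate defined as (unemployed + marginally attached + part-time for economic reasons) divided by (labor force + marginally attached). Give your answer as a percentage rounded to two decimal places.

Labor force = 2,226.70 + 116.22 = 2,342.92 thousand.
Numerator = 116.22 + 20.97 + 116.58 = 253.77 thousand.
Denominator = 2,342.92 + 20.97 = 2,363.89 thousand.
Broad rate = 253.77 / 2,363.89 = 10.74%.

Broad underutilization rate ≈ 10.74%.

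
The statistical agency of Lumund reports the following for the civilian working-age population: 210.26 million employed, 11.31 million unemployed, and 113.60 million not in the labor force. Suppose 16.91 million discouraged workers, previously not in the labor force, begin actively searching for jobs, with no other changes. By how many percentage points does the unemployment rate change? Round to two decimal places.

The unemployment rate changes by +6.73 percentage points.

Initially, labor force = 210.26 + 11.31 = 221.57 million, so u = 11.31/221.57 = 5.10%.
After the change, unemployed and labor force both rise by 16.91 → E = 210.26, U = 28.22, labor force = 238.48 million.
New unemployment rate = 28.22 / 238.48 = 11.83%.
Change = 11.83% − 5.10% = +6.73 percentage points.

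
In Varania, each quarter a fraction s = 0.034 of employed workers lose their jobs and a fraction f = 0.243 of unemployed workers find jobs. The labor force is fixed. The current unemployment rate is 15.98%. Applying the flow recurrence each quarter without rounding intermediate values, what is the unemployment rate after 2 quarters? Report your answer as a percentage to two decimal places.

With a fixed labor force, u_{t+1} = u_t + s·(1−u_t) − f·u_t = u_t·(1−s−f) + s.
Here 1−s−f = 0.723 and s = 0.034.
u_1 = 0.159800 × 0.723 + 0.034 = 0.149535.
u_2 = 0.149535 × 0.723 + 0.034 = 0.142114.

Unemployment rate after two quarters ≈ 14.21%.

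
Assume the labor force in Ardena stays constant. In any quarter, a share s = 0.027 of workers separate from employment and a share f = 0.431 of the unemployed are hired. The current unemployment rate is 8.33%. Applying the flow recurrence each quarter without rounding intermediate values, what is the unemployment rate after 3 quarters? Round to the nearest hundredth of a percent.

With a fixed labor force, u_{t+1} = u_t + s·(1−u_t) − f·u_t = u_t·(1−s−f) + s.
Here 1−s−f = 0.542 and s = 0.027.
u_1 = 0.083300 × 0.542 + 0.027 = 0.072149.
u_2 = 0.072149 × 0.542 + 0.027 = 0.066105.
u_3 = 0.066105 × 0.542 + 0.027 = 0.062829.

Unemployment rate after three quarters ≈ 6.28%.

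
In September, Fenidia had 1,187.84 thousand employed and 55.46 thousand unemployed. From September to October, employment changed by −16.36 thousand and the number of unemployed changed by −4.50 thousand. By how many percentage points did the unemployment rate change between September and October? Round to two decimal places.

The unemployment rate changed by −0.29 percentage points.

September: labor force = 1,187.84 + 55.46 = 1,243.30; u = 55.46/1,243.30 = 4.46%.
October: labor force = 1,171.48 + 50.96 = 1,222.44; u = 50.96/1,222.44 = 4.17%.
Change = 4.17% − 4.46% = −0.29 pp.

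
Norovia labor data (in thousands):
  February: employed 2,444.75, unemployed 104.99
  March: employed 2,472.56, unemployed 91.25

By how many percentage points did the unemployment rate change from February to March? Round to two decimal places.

February: labor force = 2,444.75 + 104.99 = 2,549.74; u = 104.99/2,549.74 = 4.12%.
March: labor force = 2,472.56 + 91.25 = 2,563.81; u = 91.25/2,563.81 = 3.56%.
Change = 3.56% − 4.12% = −0.56 pp.

The unemployment rate changed by −0.56 percentage points.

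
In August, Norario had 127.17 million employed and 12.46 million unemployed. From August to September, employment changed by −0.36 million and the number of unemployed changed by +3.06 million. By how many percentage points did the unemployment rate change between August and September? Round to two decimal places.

The unemployment rate changed by +1.98 percentage points.

August: labor force = 127.17 + 12.46 = 139.63; u = 12.46/139.63 = 8.92%.
September: labor force = 126.81 + 15.52 = 142.33; u = 15.52/142.33 = 10.90%.
Change = 10.90% − 8.92% = +1.98 pp.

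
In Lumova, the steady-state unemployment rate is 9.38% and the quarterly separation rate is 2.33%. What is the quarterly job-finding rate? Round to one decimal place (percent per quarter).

Job-finding rate ≈ 22.5% per quarter.

From u* = s/(s+f): f = s·(1−u)/u.
f = 2.33 × (1 − 0.0938) / 0.0938 = 2.1114 / 0.0938 ≈ 22.5% per quarter.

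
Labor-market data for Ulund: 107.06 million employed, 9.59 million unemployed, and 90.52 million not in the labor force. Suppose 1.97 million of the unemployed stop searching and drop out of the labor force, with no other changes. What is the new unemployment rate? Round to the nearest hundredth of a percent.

Initially, labor force = 107.06 + 9.59 = 116.65 million, so u = 9.59/116.65 = 8.22%.
After the change, unemployed and labor force both fall by 1.97 → E = 107.06, U = 7.62, labor force = 114.68 million.
New unemployment rate = 7.62 / 114.68 = 6.64%.

New unemployment rate ≈ 6.64%.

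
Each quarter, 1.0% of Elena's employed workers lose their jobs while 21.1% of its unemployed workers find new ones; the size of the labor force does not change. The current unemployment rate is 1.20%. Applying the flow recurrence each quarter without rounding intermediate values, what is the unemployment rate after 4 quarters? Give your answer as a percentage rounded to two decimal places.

Unemployment rate after four quarters ≈ 3.30%.

With a fixed labor force, u_{t+1} = u_t + s·(1−u_t) − f·u_t = u_t·(1−s−f) + s.
Here 1−s−f = 0.779 and s = 0.010.
u_1 = 0.012000 × 0.779 + 0.010 = 0.019348.
u_2 = 0.019348 × 0.779 + 0.010 = 0.025072.
u_3 = 0.025072 × 0.779 + 0.010 = 0.029531.
u_4 = 0.029531 × 0.779 + 0.010 = 0.033005.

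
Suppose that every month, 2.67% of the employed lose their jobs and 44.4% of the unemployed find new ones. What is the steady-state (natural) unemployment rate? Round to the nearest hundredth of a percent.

Steady-state unemployment rate ≈ 5.67%.

At steady state the flows balance: s·E = f·U, so U/(E+U) = s/(s+f).
u* = 2.67 / (2.67 + 44.4) = 2.67 / 47.07 = 5.67%.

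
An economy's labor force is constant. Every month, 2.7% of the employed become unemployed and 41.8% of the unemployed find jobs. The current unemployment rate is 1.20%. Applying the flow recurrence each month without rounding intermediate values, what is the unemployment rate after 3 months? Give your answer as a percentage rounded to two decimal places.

Unemployment rate after three months ≈ 5.24%.

With a fixed labor force, u_{t+1} = u_t + s·(1−u_t) − f·u_t = u_t·(1−s−f) + s.
Here 1−s−f = 0.555 and s = 0.027.
u_1 = 0.012000 × 0.555 + 0.027 = 0.033660.
u_2 = 0.033660 × 0.555 + 0.027 = 0.045681.
u_3 = 0.045681 × 0.555 + 0.027 = 0.052353.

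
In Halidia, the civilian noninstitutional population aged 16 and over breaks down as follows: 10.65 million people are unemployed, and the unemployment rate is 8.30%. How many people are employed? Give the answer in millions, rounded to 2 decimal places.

Labor force = U / u = 10.65 / 0.0830 ≈ 128.31 million.
Employed = labor force − unemployed = 128.31 − 10.65 = 117.66 million.

About 117.66 million are employed.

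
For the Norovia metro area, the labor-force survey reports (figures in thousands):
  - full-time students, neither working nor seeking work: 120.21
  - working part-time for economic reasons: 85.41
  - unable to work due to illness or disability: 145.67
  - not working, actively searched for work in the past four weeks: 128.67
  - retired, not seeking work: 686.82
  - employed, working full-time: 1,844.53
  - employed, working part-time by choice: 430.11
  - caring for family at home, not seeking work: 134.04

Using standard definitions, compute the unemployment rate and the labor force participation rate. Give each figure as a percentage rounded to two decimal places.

Employed = 85.41 + 1,844.53 + 430.11 = 2,360.05 thousand (anyone who worked, including part-time for economic reasons, counts as employed).
Unemployed = 128.67 thousand.
Labor force = 2,360.05 + 128.67 = 2,488.72 thousand.
Not in labor force = 120.21 + 145.67 + 686.82 + 134.04 = 1,086.74 thousand (those not working and not actively searching are outside the labor force).
Civilian working-age population = 2,488.72 + 1,086.74 = 3,575.46 thousand.
Unemployment rate = 128.67 / 2,488.72 = 5.17%.
Labor force participation rate = 2,488.72 / 3,575.46 = 69.61%.

Unemployment rate ≈ 5.17%; labor force participation rate ≈ 69.61%.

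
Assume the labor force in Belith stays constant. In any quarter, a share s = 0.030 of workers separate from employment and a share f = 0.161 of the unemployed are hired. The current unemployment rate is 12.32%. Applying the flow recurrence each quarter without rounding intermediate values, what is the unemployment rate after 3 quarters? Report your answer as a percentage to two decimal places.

Unemployment rate after three quarters ≈ 13.91%.

With a fixed labor force, u_{t+1} = u_t + s·(1−u_t) − f·u_t = u_t·(1−s−f) + s.
Here 1−s−f = 0.809 and s = 0.030.
u_1 = 0.123200 × 0.809 + 0.030 = 0.129669.
u_2 = 0.129669 × 0.809 + 0.030 = 0.134902.
u_3 = 0.134902 × 0.809 + 0.030 = 0.139136.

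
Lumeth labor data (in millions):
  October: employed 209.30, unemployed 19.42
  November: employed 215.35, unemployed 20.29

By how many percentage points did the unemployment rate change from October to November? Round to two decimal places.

The unemployment rate changed by +0.12 percentage points.

October: labor force = 209.30 + 19.42 = 228.72; u = 19.42/228.72 = 8.49%.
November: labor force = 215.35 + 20.29 = 235.64; u = 20.29/235.64 = 8.61%.
Change = 8.61% − 8.49% = +0.12 pp.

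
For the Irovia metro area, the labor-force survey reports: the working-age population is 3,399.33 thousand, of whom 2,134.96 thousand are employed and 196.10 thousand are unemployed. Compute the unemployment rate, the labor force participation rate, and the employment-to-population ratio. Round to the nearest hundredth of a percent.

Unemployment rate ≈ 8.41%; labor force participation rate ≈ 68.57%; employment-population ratio ≈ 62.81%.

Labor force = employed + unemployed = 2,134.96 + 196.10 = 2,331.06 thousand.
Unemployment rate = 196.10 / 2,331.06 = 8.41%.
Labor force participation rate = 2,331.06 / 3,399.33 = 68.57%.
Employment-population ratio = 2,134.96 / 3,399.33 = 62.81%.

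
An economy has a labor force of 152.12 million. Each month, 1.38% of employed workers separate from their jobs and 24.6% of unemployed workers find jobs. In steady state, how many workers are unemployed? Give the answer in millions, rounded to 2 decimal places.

Steady-state unemployment rate u* = s/(s+f) = 1.38/(1.38+24.6) = 0.053118.
Unemployed = u* × labor force = 0.053118 × 152.12 ≈ 8.08 million.

About 8.08 million are unemployed in steady state.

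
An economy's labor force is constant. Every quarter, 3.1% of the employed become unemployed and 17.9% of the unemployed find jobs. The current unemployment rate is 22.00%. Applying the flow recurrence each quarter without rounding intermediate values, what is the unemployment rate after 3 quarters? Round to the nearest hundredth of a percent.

With a fixed labor force, u_{t+1} = u_t + s·(1−u_t) − f·u_t = u_t·(1−s−f) + s.
Here 1−s−f = 0.790 and s = 0.031.
u_1 = 0.220000 × 0.790 + 0.031 = 0.204800.
u_2 = 0.204800 × 0.790 + 0.031 = 0.192792.
u_3 = 0.192792 × 0.790 + 0.031 = 0.183306.

Unemployment rate after three quarters ≈ 18.33%.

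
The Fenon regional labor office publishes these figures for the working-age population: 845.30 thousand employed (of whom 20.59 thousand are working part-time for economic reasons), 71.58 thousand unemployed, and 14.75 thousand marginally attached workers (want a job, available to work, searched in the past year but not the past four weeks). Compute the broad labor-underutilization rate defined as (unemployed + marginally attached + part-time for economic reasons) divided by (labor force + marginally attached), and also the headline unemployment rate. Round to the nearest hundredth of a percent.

Labor force = 845.30 + 71.58 = 916.88 thousand.
Numerator = 71.58 + 14.75 + 20.59 = 106.92 thousand.
Denominator = 916.88 + 14.75 = 931.63 thousand.
Broad rate = 106.92 / 931.63 = 11.48%.
Headline unemployment rate = 71.58 / 916.88 = 7.81%.

Broad underutilization rate ≈ 11.48%; headline unemployment rate ≈ 7.81%.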